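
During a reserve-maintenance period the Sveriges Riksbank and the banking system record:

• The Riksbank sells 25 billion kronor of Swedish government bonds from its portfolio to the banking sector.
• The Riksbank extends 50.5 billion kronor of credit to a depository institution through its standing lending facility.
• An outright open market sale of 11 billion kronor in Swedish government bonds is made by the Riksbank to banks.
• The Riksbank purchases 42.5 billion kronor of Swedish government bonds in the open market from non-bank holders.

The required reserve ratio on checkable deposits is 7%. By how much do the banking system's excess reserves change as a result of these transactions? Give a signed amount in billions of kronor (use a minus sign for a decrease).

OMO sale (to banks) 25 billion kronor: reserves −25B, deposits 0.
Discount-window loan 50.5 billion kronor: reserves +50.5B, deposits 0.
OMO sale (to banks) 11 billion kronor: reserves −11B, deposits 0.
Asset purchase (from non-banks) 42.5 billion kronor: reserves +42.5B, deposits +42.5B.
Totals: Δreserves = +57B, Δdeposits = +42.5B.
Δrequired reserves = 7% × +42.5B = +2.975B.
Δexcess reserves = Δreserves − Δrequired = +57B − (+2.975B) = +54.025 billion.

+54.025 billion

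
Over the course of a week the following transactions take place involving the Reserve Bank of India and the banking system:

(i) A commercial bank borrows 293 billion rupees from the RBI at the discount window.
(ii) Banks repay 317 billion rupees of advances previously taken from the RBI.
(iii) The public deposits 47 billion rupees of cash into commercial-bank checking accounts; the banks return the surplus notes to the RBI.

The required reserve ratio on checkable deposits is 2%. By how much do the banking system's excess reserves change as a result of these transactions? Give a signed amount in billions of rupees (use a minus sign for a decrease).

+22.06 billion

Discount-window loan 293 billion rupees: reserves +293B, deposits 0.
Discount-window repayment 317 billion rupees: reserves −317B, deposits 0.
Currency deposit 47 billion rupees: reserves +47B, deposits +47B.
Totals: Δreserves = +23B, Δdeposits = +47B.
Δrequired reserves = 2% × +47B = +0.94B.
Δexcess reserves = Δreserves − Δrequired = +23B − (+0.94B) = +22.06 billion.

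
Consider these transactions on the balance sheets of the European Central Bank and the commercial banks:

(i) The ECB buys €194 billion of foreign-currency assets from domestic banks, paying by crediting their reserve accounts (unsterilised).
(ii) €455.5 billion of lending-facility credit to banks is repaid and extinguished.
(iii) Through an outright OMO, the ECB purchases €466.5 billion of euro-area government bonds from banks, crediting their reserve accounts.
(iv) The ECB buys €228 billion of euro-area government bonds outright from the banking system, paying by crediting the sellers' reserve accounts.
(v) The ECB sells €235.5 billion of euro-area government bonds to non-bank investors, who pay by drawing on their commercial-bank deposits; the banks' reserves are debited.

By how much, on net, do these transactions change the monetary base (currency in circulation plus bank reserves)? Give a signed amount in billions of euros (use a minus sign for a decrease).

+€197.5 billion

ECB balance sheet:
  Assets:      Securities +€459B, Loans to banks −€455.5B, Foreign assets +€194B
  Liabilities: Bank reserves +€197.5B
Commercial banking system:
  Assets:      Reserves at CB +€197.5B, Securities −€694.5B, Foreign assets −€194B
  Liabilities: Checkable deposits −€235.5B, Borrowings from CB −€455.5B
Monetary base = currency + reserves: 0 + (+€197.5B) = +€197.5 billion.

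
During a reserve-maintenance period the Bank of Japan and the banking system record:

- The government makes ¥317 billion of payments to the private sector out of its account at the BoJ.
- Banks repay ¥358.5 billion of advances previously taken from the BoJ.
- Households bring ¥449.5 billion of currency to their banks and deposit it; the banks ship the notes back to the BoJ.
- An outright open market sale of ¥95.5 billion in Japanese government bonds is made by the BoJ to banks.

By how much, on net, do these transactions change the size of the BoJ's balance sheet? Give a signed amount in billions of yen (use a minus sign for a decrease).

-¥454 billion

BoJ balance sheet:
  Assets:      Securities −¥95.5B, Loans to banks −¥358.5B
  Liabilities: Bank reserves +¥312.5B, Currency in circulation −¥449.5B, Government deposits −¥317B
Change in total BoJ assets = -¥454 billion.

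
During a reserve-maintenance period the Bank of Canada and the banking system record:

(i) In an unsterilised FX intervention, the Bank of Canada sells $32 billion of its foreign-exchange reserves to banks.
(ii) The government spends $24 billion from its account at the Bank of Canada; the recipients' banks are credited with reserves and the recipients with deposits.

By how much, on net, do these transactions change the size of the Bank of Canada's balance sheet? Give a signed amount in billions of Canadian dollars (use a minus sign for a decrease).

-$32 billion

FX sale $32 billion: a Bank of Canada asset is shed → −$32B.
Government spending $24 billion: only the composition of liabilities changes → 0.
Net: −32 + 0 = -$32 billion.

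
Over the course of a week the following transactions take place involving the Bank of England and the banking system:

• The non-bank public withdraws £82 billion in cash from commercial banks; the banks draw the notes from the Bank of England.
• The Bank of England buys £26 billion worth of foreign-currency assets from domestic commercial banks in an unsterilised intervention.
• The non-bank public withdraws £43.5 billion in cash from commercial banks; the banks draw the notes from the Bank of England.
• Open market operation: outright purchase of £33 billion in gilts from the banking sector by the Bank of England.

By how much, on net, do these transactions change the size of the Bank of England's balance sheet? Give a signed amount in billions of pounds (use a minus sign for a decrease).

Currency withdrawal £82 billion: only the composition of liabilities changes → 0.
FX purchase £26 billion: a Bank of England asset is acquired → +£26B.
Currency withdrawal £43.5 billion: only the composition of liabilities changes → 0.
OMO purchase (from banks) £33 billion: a Bank of England asset is acquired → +£33B.
Net: 0 + 26 + 0 + 33 = +£59 billion.

+£59 billion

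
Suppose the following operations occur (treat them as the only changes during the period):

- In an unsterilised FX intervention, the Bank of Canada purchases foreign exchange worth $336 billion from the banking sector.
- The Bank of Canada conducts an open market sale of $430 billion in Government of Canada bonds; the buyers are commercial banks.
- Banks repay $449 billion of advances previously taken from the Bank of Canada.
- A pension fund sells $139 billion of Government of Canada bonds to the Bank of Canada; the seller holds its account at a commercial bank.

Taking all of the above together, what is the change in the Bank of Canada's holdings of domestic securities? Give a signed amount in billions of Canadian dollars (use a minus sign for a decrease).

-$291 billion

FX purchase $336 billion: the Bank of Canada's securities portfolio is untouched → 0.
OMO sale (to banks) $430 billion: securities removed from the Bank of Canada's portfolio → −$430B.
Discount-window repayment $449 billion: the Bank of Canada's securities portfolio is untouched → 0.
Asset purchase (from non-banks) $139 billion: securities added to the Bank of Canada's portfolio → +$139B.
Net: 0 − 430 + 0 + 139 = -$291 billion.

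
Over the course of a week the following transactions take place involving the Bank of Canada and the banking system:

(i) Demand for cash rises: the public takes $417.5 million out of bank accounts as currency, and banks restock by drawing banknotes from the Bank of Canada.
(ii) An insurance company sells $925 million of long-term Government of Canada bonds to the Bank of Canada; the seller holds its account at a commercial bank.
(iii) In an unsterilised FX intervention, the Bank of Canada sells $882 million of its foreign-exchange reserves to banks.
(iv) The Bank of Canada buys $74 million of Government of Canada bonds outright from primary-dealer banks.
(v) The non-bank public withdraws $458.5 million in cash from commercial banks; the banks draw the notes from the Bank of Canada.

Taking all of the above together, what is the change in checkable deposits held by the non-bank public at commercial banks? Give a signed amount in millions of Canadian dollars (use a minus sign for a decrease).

+$49 million

Currency withdrawal $417.5 million: non-bank counterparties' bank balances fall → −$417.5M.
Asset purchase (from non-banks) $925 million: non-bank counterparties' bank balances rise → +$925M.
FX sale $882 million: the counterparty is a bank, so public deposits are unchanged → 0.
OMO purchase (from banks) $74 million: the counterparty is a bank, so public deposits are unchanged → 0.
Currency withdrawal $458.5 million: non-bank counterparties' bank balances fall → −$458.5M.
Net: −417.5 + 925 + 0 + 0 − 458.5 = +$49 million.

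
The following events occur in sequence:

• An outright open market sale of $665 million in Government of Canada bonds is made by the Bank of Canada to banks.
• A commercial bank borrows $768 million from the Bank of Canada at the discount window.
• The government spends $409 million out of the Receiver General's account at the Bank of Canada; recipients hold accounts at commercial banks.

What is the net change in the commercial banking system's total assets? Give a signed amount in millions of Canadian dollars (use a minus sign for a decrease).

Bank of Canada balance sheet:
  Assets:      Securities −$665M, Loans to banks +$768M
  Liabilities: Bank reserves +$512M, Government deposits −$409M
Commercial banking system:
  Assets:      Reserves at CB +$512M, Securities +$665M
  Liabilities: Checkable deposits +$409M, Borrowings from CB +$768M
Change in total bank assets = +$1177 million.

+$1177 million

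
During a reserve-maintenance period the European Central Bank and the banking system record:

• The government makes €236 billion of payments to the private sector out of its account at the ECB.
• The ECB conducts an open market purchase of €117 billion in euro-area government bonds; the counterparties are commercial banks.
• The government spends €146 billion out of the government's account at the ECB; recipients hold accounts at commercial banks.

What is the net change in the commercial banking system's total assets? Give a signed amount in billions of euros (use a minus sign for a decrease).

Government spending €236 billion: bank balance sheets expand → +€236B.
OMO purchase (from banks) €117 billion: just an asset swap on bank balance sheets → 0.
Government spending €146 billion: bank balance sheets expand → +€146B.
Net: 236 + 0 + 146 = +€382 billion.

+€382 billion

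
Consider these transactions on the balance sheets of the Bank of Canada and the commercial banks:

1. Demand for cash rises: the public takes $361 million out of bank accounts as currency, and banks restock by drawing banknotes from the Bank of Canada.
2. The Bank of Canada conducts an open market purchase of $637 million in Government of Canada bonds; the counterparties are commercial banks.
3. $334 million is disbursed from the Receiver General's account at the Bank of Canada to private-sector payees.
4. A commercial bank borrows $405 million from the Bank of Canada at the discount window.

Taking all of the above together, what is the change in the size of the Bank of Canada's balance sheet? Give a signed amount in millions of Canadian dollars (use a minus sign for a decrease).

+$1042 million

Bank of Canada balance sheet:
  Assets:      Securities +$637M, Loans to banks +$405M
  Liabilities: Bank reserves +$1015M, Currency in circulation +$361M, Government deposits −$334M
Change in total Bank of Canada assets = +$1042 million.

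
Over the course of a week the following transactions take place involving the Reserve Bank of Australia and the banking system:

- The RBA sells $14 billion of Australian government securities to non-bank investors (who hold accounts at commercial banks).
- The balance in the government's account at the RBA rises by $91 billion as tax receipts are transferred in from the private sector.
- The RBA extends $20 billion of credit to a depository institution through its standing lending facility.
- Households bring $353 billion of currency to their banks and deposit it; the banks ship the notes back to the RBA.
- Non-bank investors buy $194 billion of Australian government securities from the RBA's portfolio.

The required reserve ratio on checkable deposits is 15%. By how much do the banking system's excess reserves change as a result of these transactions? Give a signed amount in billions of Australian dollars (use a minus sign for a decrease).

Asset sale (to non-banks) $14 billion: reserves −$14B, deposits −$14B.
Government account inflow $91 billion: reserves −$91B, deposits −$91B.
Discount-window loan $20 billion: reserves +$20B, deposits 0.
Currency deposit $353 billion: reserves +$353B, deposits +$353B.
Asset sale (to non-banks) $194 billion: reserves −$194B, deposits −$194B.
Totals: Δreserves = +$74B, Δdeposits = +$54B.
Δrequired reserves = 15% × +$54B = +$8.1B.
Δexcess reserves = Δreserves − Δrequired = +$74B − (+$8.1B) = +$65.9 billion.

+$65.9 billion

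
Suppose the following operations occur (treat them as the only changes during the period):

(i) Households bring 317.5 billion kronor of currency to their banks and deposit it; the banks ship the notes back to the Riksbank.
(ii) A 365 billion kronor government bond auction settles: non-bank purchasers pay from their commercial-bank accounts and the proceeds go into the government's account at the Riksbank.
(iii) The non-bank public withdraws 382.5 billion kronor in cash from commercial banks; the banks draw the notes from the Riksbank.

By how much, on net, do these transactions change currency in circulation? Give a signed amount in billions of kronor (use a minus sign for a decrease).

+65 billion

Riksbank balance sheet:
  Assets:      no change
  Liabilities: Bank reserves −430B, Currency in circulation +65B, Government deposits +365B
Commercial banking system:
  Assets:      Reserves at CB −430B
  Liabilities: Checkable deposits −430B
So the change in currency in circulation is +65 billion.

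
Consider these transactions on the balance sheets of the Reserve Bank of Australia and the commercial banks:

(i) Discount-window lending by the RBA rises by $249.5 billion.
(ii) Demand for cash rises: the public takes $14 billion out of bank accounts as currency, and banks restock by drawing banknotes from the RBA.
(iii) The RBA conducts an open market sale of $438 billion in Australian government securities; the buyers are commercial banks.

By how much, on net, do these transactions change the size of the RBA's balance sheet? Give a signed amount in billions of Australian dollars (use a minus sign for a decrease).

-$188.5 billion

Discount-window loan $249.5 billion: an RBA asset is acquired → +$249.5B.
Currency withdrawal $14 billion: only the composition of liabilities changes → 0.
OMO sale (to banks) $438 billion: an RBA asset is shed → −$438B.
Net: 249.5 + 0 − 438 = -$188.5 billion.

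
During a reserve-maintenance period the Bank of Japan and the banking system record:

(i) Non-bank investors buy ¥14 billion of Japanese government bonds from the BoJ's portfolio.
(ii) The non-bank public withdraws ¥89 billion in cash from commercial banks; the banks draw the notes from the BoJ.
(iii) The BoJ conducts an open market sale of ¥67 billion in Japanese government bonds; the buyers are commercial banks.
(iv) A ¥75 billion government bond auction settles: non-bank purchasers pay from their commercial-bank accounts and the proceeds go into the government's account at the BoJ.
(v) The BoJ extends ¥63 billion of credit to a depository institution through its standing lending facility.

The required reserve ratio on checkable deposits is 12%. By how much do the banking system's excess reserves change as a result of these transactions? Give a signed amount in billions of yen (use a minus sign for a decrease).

Asset sale (to non-banks) ¥14 billion: reserves −¥14B, deposits −¥14B.
Currency withdrawal ¥89 billion: reserves −¥89B, deposits −¥89B.
OMO sale (to banks) ¥67 billion: reserves −¥67B, deposits 0.
Government account inflow ¥75 billion: reserves −¥75B, deposits −¥75B.
Discount-window loan ¥63 billion: reserves +¥63B, deposits 0.
Totals: Δreserves = −¥182B, Δdeposits = −¥178B.
Δrequired reserves = 12% × −¥178B = −¥21.36B.
Δexcess reserves = Δreserves − Δrequired = −¥182B − (−¥21.36B) = -¥160.64 billion.

-¥160.64 billion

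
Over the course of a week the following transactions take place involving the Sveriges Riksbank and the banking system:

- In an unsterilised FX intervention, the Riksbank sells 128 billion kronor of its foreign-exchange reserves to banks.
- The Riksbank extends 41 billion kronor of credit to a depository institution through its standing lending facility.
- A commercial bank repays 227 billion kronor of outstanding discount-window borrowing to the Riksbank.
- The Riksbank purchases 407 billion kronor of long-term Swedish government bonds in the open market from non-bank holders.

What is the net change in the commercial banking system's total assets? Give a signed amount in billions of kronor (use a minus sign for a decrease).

Riksbank balance sheet:
  Assets:      Securities +407B, Loans to banks −186B, Foreign assets −128B
  Liabilities: Bank reserves +93B
Commercial banking system:
  Assets:      Reserves at CB +93B, Foreign assets +128B
  Liabilities: Checkable deposits +407B, Borrowings from CB −186B
Change in total bank assets = +221 billion.

+221 billion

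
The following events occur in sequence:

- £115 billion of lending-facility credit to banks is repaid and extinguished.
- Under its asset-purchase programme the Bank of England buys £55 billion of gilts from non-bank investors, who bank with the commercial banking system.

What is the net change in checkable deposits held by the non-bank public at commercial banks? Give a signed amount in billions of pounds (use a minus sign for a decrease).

+£55 billion

Bank of England balance sheet:
  Assets:      Securities +£55B, Loans to banks −£115B
  Liabilities: Bank reserves −£60B
Commercial banking system:
  Assets:      Reserves at CB −£60B
  Liabilities: Checkable deposits +£55B, Borrowings from CB −£115B
So the change in checkable deposits held by the non-bank public at commercial banks is +£55 billion.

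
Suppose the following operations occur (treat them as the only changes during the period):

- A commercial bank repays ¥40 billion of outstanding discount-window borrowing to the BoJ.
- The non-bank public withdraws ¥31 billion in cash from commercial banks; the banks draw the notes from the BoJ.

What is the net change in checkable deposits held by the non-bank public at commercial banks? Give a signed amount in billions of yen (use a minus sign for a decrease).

BoJ balance sheet:
  Assets:      Loans to banks −¥40B
  Liabilities: Bank reserves −¥71B, Currency in circulation +¥31B
Commercial banking system:
  Assets:      Reserves at CB −¥71B
  Liabilities: Checkable deposits −¥31B, Borrowings from CB −¥40B
So the change in checkable deposits held by the non-bank public at commercial banks is -¥31 billion.

-¥31 billion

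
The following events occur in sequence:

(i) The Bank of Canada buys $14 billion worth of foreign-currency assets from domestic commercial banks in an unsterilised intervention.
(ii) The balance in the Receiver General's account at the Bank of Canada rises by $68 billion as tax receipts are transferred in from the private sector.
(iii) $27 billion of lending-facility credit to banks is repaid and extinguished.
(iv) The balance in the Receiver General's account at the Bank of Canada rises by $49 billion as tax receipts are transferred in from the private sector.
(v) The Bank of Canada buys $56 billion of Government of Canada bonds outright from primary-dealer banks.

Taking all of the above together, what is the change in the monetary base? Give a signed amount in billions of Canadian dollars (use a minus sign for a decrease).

-$74 billion

FX purchase $14 billion: Bank of Canada balance sheet expands → +$14B.
Government account inflow $68 billion: reserves shift to a non-base liability → −$68B.
Discount-window repayment $27 billion: Bank of Canada balance sheet contracts → −$27B.
Government account inflow $49 billion: reserves shift to a non-base liability → −$49B.
OMO purchase (from banks) $56 billion: Bank of Canada balance sheet expands → +$56B.
Net: 14 − 68 − 27 − 49 + 56 = -$74 billion.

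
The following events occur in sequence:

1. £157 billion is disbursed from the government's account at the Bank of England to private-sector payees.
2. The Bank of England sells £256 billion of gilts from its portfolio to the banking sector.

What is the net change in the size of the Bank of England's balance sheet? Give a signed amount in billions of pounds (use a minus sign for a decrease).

Bank of England balance sheet:
  Assets:      Securities −£256B
  Liabilities: Bank reserves −£99B, Government deposits −£157B
Commercial banking system:
  Assets:      Reserves at CB −£99B, Securities +£256B
  Liabilities: Checkable deposits +£157B
Change in total Bank of England assets = -£256 billion.

-£256 billion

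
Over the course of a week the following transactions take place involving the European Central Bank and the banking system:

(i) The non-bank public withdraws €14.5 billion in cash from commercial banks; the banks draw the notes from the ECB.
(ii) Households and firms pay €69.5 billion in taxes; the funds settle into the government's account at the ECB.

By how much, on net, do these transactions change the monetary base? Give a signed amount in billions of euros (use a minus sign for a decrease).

Currency withdrawal €14.5 billion: just a shift between currency and reserves — both are base money → 0.
Government account inflow €69.5 billion: reserves shift to a non-base liability → −€69.5B.
Net: 0 − 69.5 = -€69.5 billion.

-€69.5 billion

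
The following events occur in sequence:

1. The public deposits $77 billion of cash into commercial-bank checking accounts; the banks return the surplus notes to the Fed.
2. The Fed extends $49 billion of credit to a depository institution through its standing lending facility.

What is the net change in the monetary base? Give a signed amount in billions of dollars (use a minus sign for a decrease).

+$49 billion

Fed balance sheet:
  Assets:      Loans to banks +$49B
  Liabilities: Bank reserves +$126B, Currency in circulation −$77B
Monetary base = currency + reserves: −$77B + (+$126B) = +$49 billion.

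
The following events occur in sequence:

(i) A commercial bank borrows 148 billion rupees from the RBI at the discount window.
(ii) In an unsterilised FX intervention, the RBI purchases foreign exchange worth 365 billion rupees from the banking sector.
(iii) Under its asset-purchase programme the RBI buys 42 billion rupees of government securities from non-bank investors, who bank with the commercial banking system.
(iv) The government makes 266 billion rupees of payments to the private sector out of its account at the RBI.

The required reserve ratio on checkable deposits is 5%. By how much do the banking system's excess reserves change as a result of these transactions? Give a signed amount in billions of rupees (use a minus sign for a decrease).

Discount-window loan 148 billion rupees: reserves +148B, deposits 0.
FX purchase 365 billion rupees: reserves +365B, deposits 0.
Asset purchase (from non-banks) 42 billion rupees: reserves +42B, deposits +42B.
Government spending 266 billion rupees: reserves +266B, deposits +266B.
Totals: Δreserves = +821B, Δdeposits = +308B.
Δrequired reserves = 5% × +308B = +15.4B.
Δexcess reserves = Δreserves − Δrequired = +821B − (+15.4B) = +805.6 billion.

+805.6 billion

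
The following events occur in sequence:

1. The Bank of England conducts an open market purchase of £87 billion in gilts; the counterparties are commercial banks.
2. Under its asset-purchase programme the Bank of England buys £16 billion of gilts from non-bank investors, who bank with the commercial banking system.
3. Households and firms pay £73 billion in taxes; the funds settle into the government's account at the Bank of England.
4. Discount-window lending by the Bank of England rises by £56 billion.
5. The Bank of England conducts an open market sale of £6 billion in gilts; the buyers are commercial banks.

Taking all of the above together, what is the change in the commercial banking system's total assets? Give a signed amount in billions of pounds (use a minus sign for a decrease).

-£1 billion

OMO purchase (from banks) £87 billion: just an asset swap on bank balance sheets → 0.
Asset purchase (from non-banks) £16 billion: bank balance sheets expand → +£16B.
Government account inflow £73 billion: bank balance sheets shrink → −£73B.
Discount-window loan £56 billion: bank balance sheets expand → +£56B.
OMO sale (to banks) £6 billion: just an asset swap on bank balance sheets → 0.
Net: 0 + 16 − 73 + 56 + 0 = -£1 billion.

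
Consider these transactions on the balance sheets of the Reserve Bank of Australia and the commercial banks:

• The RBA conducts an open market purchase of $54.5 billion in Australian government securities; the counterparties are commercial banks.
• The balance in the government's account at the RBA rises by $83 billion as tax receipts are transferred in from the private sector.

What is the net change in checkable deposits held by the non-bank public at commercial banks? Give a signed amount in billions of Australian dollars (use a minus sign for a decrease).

-$83 billion

OMO purchase (from banks) $54.5 billion: the counterparty is a bank, so public deposits are unchanged → 0.
Government account inflow $83 billion: non-bank counterparties' bank balances fall → −$83B.
Net: 0 − 83 = -$83 billion.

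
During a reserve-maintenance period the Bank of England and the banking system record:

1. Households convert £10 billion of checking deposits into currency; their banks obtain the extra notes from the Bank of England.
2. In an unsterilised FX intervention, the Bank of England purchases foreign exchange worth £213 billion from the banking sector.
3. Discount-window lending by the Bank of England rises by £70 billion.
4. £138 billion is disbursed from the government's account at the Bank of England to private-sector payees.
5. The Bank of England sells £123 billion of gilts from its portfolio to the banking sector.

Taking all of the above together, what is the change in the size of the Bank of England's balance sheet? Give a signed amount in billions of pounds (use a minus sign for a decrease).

+£160 billion

Currency withdrawal £10 billion: only the composition of liabilities changes → 0.
FX purchase £213 billion: a Bank of England asset is acquired → +£213B.
Discount-window loan £70 billion: a Bank of England asset is acquired → +£70B.
Government spending £138 billion: only the composition of liabilities changes → 0.
OMO sale (to banks) £123 billion: a Bank of England asset is shed → −£123B.
Net: 0 + 213 + 70 + 0 − 123 = +£160 billion.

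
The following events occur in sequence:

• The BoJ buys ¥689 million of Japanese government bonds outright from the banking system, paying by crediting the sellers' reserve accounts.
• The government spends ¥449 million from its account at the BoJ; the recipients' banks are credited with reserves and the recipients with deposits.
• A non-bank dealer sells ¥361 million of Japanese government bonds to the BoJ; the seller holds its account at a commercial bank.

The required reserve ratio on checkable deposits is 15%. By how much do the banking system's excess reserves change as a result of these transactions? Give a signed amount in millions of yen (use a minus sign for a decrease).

OMO purchase (from banks) ¥689 million: reserves +¥689M, deposits 0.
Government spending ¥449 million: reserves +¥449M, deposits +¥449M.
Asset purchase (from non-banks) ¥361 million: reserves +¥361M, deposits +¥361M.
Totals: Δreserves = +¥1499M, Δdeposits = +¥810M.
Δrequired reserves = 15% × +¥810M = +¥121.5M.
Δexcess reserves = Δreserves − Δrequired = +¥1499M − (+¥121.5M) = +¥1377.5 million.

+¥1377.5 million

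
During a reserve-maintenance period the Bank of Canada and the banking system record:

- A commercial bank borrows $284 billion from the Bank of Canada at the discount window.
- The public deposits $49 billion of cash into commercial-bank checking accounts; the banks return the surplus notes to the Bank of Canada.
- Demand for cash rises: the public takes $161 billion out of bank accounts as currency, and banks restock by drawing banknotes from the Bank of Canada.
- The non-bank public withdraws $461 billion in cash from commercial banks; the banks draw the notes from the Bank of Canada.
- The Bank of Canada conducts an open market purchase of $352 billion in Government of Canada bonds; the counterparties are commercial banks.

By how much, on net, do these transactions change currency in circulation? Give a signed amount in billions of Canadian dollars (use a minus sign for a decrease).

+$573 billion

Discount-window loan $284 billion: no currency enters or leaves circulation → 0.
Currency deposit $49 billion: notes return to the central bank → −$49B.
Currency withdrawal $161 billion: notes leave the central bank → +$161B.
Currency withdrawal $461 billion: notes leave the central bank → +$461B.
OMO purchase (from banks) $352 billion: no currency enters or leaves circulation → 0.
Net: 0 − 49 + 161 + 461 + 0 = +$573 billion.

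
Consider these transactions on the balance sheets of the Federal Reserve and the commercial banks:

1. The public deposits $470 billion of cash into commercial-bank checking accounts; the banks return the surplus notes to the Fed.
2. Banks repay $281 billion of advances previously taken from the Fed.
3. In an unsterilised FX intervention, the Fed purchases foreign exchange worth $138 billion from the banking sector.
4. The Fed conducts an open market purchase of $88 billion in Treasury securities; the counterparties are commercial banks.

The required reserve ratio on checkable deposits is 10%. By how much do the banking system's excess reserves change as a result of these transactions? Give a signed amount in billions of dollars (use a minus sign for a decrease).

Currency deposit $470 billion: reserves +$470B, deposits +$470B.
Discount-window repayment $281 billion: reserves −$281B, deposits 0.
FX purchase $138 billion: reserves +$138B, deposits 0.
OMO purchase (from banks) $88 billion: reserves +$88B, deposits 0.
Totals: Δreserves = +$415B, Δdeposits = +$470B.
Δrequired reserves = 10% × +$470B = +$47B.
Δexcess reserves = Δreserves − Δrequired = +$415B − (+$47B) = +$368 billion.

+$368 billion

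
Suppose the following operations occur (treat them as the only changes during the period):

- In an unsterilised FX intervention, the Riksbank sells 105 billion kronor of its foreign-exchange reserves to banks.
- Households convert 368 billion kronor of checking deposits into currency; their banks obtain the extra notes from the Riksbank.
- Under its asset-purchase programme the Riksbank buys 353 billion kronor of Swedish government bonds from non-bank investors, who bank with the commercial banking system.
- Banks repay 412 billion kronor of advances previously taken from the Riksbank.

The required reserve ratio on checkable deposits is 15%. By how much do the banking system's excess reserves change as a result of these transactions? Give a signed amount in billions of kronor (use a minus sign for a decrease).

-529.75 billion

FX sale 105 billion kronor: reserves −105B, deposits 0.
Currency withdrawal 368 billion kronor: reserves −368B, deposits −368B.
Asset purchase (from non-banks) 353 billion kronor: reserves +353B, deposits +353B.
Discount-window repayment 412 billion kronor: reserves −412B, deposits 0.
Totals: Δreserves = −532B, Δdeposits = −15B.
Δrequired reserves = 15% × −15B = −2.25B.
Δexcess reserves = Δreserves − Δrequired = −532B − (−2.25B) = -529.75 billion.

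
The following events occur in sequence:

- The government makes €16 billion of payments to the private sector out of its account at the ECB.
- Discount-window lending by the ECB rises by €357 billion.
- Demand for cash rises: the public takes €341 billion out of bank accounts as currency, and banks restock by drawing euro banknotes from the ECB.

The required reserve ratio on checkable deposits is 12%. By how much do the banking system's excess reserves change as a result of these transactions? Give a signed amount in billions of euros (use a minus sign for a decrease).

+€71 billion

Government spending €16 billion: reserves +€16B, deposits +€16B.
Discount-window loan €357 billion: reserves +€357B, deposits 0.
Currency withdrawal €341 billion: reserves −€341B, deposits −€341B.
Totals: Δreserves = +€32B, Δdeposits = −€325B.
Δrequired reserves = 12% × −€325B = −€39B.
Δexcess reserves = Δreserves − Δrequired = +€32B − (−€39B) = +€71 billion.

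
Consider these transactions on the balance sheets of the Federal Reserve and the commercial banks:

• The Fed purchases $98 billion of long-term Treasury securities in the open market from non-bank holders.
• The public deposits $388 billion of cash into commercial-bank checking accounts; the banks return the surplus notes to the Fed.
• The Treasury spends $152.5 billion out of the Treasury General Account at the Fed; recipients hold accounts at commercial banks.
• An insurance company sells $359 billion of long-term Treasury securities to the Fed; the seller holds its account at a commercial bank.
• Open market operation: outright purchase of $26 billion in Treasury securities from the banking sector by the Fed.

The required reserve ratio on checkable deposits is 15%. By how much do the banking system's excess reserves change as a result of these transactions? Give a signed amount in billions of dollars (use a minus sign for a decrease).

+$873.875 billion

Asset purchase (from non-banks) $98 billion: reserves +$98B, deposits +$98B.
Currency deposit $388 billion: reserves +$388B, deposits +$388B.
Government spending $152.5 billion: reserves +$152.5B, deposits +$152.5B.
Asset purchase (from non-banks) $359 billion: reserves +$359B, deposits +$359B.
OMO purchase (from banks) $26 billion: reserves +$26B, deposits 0.
Totals: Δreserves = +$1023.5B, Δdeposits = +$997.5B.
Δrequired reserves = 15% × +$997.5B = +$149.625B.
Δexcess reserves = Δreserves − Δrequired = +$1023.5B − (+$149.625B) = +$873.875 billion.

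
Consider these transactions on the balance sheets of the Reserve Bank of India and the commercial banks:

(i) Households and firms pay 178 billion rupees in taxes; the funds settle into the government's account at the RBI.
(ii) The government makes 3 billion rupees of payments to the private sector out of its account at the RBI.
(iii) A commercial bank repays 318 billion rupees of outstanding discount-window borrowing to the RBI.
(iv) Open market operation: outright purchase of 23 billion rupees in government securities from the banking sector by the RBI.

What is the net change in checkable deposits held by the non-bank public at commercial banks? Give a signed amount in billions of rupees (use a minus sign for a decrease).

Government account inflow 178 billion rupees: non-bank counterparties' bank balances fall → −178B.
Government spending 3 billion rupees: non-bank counterparties' bank balances rise → +3B.
Discount-window repayment 318 billion rupees: the counterparty is a bank, so public deposits are unchanged → 0.
OMO purchase (from banks) 23 billion rupees: the counterparty is a bank, so public deposits are unchanged → 0.
Net: −178 + 3 + 0 + 0 = -175 billion.

-175 billion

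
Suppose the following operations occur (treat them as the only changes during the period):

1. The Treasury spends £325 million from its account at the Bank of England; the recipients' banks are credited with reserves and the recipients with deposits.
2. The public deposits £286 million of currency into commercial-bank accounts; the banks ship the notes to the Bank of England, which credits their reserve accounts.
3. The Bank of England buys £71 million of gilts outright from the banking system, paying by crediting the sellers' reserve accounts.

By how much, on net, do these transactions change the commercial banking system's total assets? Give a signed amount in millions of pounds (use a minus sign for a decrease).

+£611 million

Bank of England balance sheet:
  Assets:      Securities +£71M
  Liabilities: Bank reserves +£682M, Currency in circulation −£286M, Government deposits −£325M
Commercial banking system:
  Assets:      Reserves at CB +£682M, Securities −£71M
  Liabilities: Checkable deposits +£611M
Change in total bank assets = +£611 million.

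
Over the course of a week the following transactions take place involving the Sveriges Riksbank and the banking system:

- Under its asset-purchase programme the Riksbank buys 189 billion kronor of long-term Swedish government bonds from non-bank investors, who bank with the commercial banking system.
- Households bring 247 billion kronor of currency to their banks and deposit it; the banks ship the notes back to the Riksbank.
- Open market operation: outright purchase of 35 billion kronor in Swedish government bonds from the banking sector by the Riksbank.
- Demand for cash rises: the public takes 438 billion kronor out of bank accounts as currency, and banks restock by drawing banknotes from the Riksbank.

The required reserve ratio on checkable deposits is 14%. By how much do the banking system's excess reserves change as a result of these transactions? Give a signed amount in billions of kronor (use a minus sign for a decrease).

+33.28 billion

Asset purchase (from non-banks) 189 billion kronor: reserves +189B, deposits +189B.
Currency deposit 247 billion kronor: reserves +247B, deposits +247B.
OMO purchase (from banks) 35 billion kronor: reserves +35B, deposits 0.
Currency withdrawal 438 billion kronor: reserves −438B, deposits −438B.
Totals: Δreserves = +33B, Δdeposits = −2B.
Δrequired reserves = 14% × −2B = −0.28B.
Δexcess reserves = Δreserves − Δrequired = +33B − (−0.28B) = +33.28 billion.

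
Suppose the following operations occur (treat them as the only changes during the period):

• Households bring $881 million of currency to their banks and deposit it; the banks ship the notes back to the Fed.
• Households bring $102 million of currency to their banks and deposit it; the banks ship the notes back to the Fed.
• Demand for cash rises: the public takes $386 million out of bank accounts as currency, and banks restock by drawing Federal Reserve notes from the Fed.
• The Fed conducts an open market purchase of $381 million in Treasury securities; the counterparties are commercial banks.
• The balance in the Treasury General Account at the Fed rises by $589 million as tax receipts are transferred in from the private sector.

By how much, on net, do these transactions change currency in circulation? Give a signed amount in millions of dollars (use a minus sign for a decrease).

-$597 million

Fed balance sheet:
  Assets:      Securities +$381M
  Liabilities: Bank reserves +$389M, Currency in circulation −$597M, Government deposits +$589M
So the change in currency in circulation is -$597 million.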